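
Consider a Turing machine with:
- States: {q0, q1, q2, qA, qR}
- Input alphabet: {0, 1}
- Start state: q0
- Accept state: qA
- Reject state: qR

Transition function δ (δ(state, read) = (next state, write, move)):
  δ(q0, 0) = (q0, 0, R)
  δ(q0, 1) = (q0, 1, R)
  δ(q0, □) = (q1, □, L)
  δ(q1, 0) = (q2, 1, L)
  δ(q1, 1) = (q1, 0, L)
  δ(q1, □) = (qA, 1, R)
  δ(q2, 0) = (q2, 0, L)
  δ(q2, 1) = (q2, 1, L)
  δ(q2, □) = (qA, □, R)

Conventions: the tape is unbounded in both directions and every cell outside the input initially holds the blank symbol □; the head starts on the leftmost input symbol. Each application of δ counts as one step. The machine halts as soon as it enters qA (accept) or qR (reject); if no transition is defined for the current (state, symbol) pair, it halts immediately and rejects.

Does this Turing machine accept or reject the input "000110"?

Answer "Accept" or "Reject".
Step 0: [q0]000110 (head at position 0)
Step 1: δ(q0, 0) = (q0, 0, R)  ⊢  0[q0]00110 (head at position 1)
Step 2: δ(q0, 0) = (q0, 0, R)  ⊢  00[q0]0110 (head at position 2)
Step 3: δ(q0, 0) = (q0, 0, R)  ⊢  000[q0]110 (head at position 3)
Step 4: δ(q0, 1) = (q0, 1, R)  ⊢  0001[q0]10 (head at position 4)
Step 5: δ(q0, 1) = (q0, 1, R)  ⊢  00011[q0]0 (head at position 5)
Step 6: δ(q0, 0) = (q0, 0, R)  ⊢  000110[q0]□ (head at position 6)
Step 7: δ(q0, □) = (q1, □, L)  ⊢  00011[q1]0□ (head at position 5)
Step 8: δ(q1, 0) = (q2, 1, L)  ⊢  0001[q2]11□ (head at position 4)
Step 9: δ(q2, 1) = (q2, 1, L)  ⊢  000[q2]111□ (head at position 3)
Step 10: δ(q2, 1) = (q2, 1, L)  ⊢  00[q2]0111□ (head at position 2)
Step 11: δ(q2, 0) = (q2, 0, L)  ⊢  0[q2]00111□ (head at position 1)
Step 12: δ(q2, 0) = (q2, 0, L)  ⊢  [q2]000111□ (head at position 0)
Step 13: δ(q2, 0) = (q2, 0, L)  ⊢  [q2]□000111□ (head at position -1)
Step 14: δ(q2, □) = (qA, □, R)  ⊢  □[qA]000111□ (head at position 0)
The machine is in qA, so it halts and accepts.

Final answer: Accept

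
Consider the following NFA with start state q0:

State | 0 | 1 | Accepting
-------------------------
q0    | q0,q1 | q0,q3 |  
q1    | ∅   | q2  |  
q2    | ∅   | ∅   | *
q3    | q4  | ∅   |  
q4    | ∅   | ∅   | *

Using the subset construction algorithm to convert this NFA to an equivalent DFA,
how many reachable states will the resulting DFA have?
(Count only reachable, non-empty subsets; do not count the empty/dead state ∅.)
Start subset: {q0}
{q0}: on 0 → {q0, q1}, on 1 → {q0, q3}
{q0, q1}: on 0 → {q0, q1}, on 1 → {q0, q2, q3}
{q0, q3}: on 0 → {q0, q1, q4}, on 1 → {q0, q3}
{q0, q2, q3}: on 0 → {q0, q1, q4}, on 1 → {q0, q3}
{q0, q1, q4}: on 0 → {q0, q1}, on 1 → {q0, q2, q3}
Reachable non-empty subsets: {q0}, {q0, q1}, {q0, q3}, {q0, q2, q3}, {q0, q1, q4} — 5 in total.

Final answer: 5 states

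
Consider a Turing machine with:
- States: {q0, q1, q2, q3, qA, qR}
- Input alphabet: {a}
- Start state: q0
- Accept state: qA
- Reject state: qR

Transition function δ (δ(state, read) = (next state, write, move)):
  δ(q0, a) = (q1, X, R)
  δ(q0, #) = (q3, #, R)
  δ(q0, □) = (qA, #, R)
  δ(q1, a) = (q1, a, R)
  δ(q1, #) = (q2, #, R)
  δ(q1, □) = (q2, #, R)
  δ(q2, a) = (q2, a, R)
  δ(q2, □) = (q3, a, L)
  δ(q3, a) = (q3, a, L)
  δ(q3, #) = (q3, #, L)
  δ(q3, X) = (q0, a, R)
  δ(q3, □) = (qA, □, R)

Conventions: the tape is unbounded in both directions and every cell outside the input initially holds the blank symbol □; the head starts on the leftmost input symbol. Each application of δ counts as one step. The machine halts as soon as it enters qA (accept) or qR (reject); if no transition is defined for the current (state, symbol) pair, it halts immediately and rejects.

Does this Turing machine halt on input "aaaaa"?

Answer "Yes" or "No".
Trace (configuration after each step, as tape_left[state]tape_right with head position):
Step 0: [q0]aaaaa (head at position 0)
Step 1: X[q1]aaaa (head 1)
Step 2: Xa[q1]aaa (head 2)
Step 3: Xaa[q1]aa (head 3)
Step 4: Xaaa[q1]a (head 4)
Step 5: Xaaaa[q1]□ (head 5)
Step 6: Xaaaa#[q2]□ (head 6)
Step 7: Xaaaa[q3]#a (head 5)
Step 8: Xaaa[q3]a#a (head 4)
Step 9: Xaa[q3]aa#a (head 3)
Step 10: Xa[q3]aaa#a (head 2)
Step 11: X[q3]aaaa#a (head 1)
Step 12: [q3]Xaaaa#a (head 0)
Step 13: a[q0]aaaa#a (head 1)
Step 14: aX[q1]aaa#a (head 2)
Step 15: aXa[q1]aa#a (head 3)
Step 16: aXaa[q1]a#a (head 4)
Step 17: aXaaa[q1]#a (head 5)
Step 18: aXaaa#[q2]a (head 6)
Step 19: aXaaa#a[q2]□ (head 7)
Step 20: aXaaa#[q3]aa (head 6)
Step 21: aXaaa[q3]#aa (head 5)
Step 22: aXaa[q3]a#aa (head 4)
Step 23: aXa[q3]aa#aa (head 3)
Step 24: aX[q3]aaa#aa (head 2)
Step 25: a[q3]Xaaa#aa (head 1)
Step 26: aa[q0]aaa#aa (head 2)
Step 27: aaX[q1]aa#aa (head 3)
Step 28: aaXa[q1]a#aa (head 4)
Step 29: aaXaa[q1]#aa (head 5)
Step 30: aaXaa#[q2]aa (head 6)
Step 31: aaXaa#a[q2]a (head 7)
Step 32: aaXaa#aa[q2]□ (head 8)
Step 33: aaXaa#a[q3]aa (head 7)
Step 34: aaXaa#[q3]aaa (head 6)
Step 35: aaXaa[q3]#aaa (head 5)
Step 36: aaXa[q3]a#aaa (head 4)
Step 37: aaX[q3]aa#aaa (head 3)
Step 38: aa[q3]Xaa#aaa (head 2)
Step 39: aaa[q0]aa#aaa (head 3)
Step 40: aaaX[q1]a#aaa (head 4)
Step 41: aaaXa[q1]#aaa (head 5)
Step 42: aaaXa#[q2]aaa (head 6)
Step 43: aaaXa#a[q2]aa (head 7)
Step 44: aaaXa#aa[q2]a (head 8)
Step 45: aaaXa#aaa[q2]□ (head 9)
Step 46: aaaXa#aa[q3]aa (head 8)
Step 47: aaaXa#a[q3]aaa (head 7)
Step 48: aaaXa#[q3]aaaa (head 6)
Step 49: aaaXa[q3]#aaaa (head 5)
Step 50: aaaX[q3]a#aaaa (head 4)
Step 51: aaa[q3]Xa#aaaa (head 3)
Step 52: aaaa[q0]a#aaaa (head 4)
Step 53: aaaaX[q1]#aaaa (head 5)
Step 54: aaaaX#[q2]aaaa (head 6)
Step 55: aaaaX#a[q2]aaa (head 7)
Step 56: aaaaX#aa[q2]aa (head 8)
Step 57: aaaaX#aaa[q2]a (head 9)
Step 58: aaaaX#aaaa[q2]□ (head 10)
Step 59: aaaaX#aaa[q3]aa (head 9)
Step 60: aaaaX#aa[q3]aaa (head 8)
Step 61: aaaaX#a[q3]aaaa (head 7)
Step 62: aaaaX#[q3]aaaaa (head 6)
Step 63: aaaaX[q3]#aaaaa (head 5)
Step 64: aaaa[q3]X#aaaaa (head 4)
Step 65: aaaaa[q0]#aaaaa (head 5)
Step 66: aaaaa#[q3]aaaaa (head 6)
Step 67: aaaaa[q3]#aaaaa (head 5)
Step 68: aaaa[q3]a#aaaaa (head 4)
Step 69: aaa[q3]aa#aaaaa (head 3)
Step 70: aa[q3]aaa#aaaaa (head 2)
Step 71: a[q3]aaaa#aaaaa (head 1)
Step 72: [q3]aaaaa#aaaaa (head 0)
Step 73: [q3]□aaaaa#aaaaa (head -1)
Step 74: □[qA]aaaaa#aaaaa (head 0)
The machine is in qA, so it halts and accepts.
It halts after 74 steps.

Final answer: Yes - halts after 74 steps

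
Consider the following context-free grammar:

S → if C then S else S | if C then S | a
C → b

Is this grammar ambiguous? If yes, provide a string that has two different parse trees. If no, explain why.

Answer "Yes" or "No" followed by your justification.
The 'dangling else' can attach to either if. Two leftmost derivations of  if b then if b then a else a:
  (1) S ⇒ if C then S else S ⇒ if b then S else S ⇒ if b then if C then S else S ⇒ if b then if b then S else S ⇒ if b then if b then a else S ⇒ if b then if b then a else a   (else belongs to the outer if)
  (2) S ⇒ if C then S ⇒ if b then S ⇒ if b then if C then S else S ⇒ if b then if b then S else S ⇒ if b then if b then a else S ⇒ if b then if b then a else a   (else belongs to the inner if)
Two distinct parse trees for the same string, so the grammar is ambiguous.

Final answer: Yes - the string 'if b then if b then a else a' has two distinct leftmost derivations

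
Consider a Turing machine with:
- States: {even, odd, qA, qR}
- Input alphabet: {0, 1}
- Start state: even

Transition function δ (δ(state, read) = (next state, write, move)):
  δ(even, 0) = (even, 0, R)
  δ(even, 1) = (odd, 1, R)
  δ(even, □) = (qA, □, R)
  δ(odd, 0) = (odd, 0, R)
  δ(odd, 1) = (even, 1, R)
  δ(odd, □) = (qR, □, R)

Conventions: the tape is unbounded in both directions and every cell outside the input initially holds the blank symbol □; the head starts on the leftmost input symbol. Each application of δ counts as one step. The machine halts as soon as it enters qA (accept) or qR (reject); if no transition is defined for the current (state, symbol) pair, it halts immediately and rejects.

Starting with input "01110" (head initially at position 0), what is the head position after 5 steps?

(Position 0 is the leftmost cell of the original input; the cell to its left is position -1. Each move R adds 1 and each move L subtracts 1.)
Step 0: [even]01110 (head at position 0)
Step 1: δ(even, 0) = (even, 0, R)  ⊢  0[even]1110 (head at position 1)
Step 2: δ(even, 1) = (odd, 1, R)  ⊢  01[odd]110 (head at position 2)
Step 3: δ(odd, 1) = (even, 1, R)  ⊢  011[even]10 (head at position 3)
Step 4: δ(even, 1) = (odd, 1, R)  ⊢  0111[odd]0 (head at position 4)
Step 5: δ(odd, 0) = (odd, 0, R)  ⊢  01110[odd]□ (head at position 5)
Head position after 5 steps: 5

Final answer: Position 5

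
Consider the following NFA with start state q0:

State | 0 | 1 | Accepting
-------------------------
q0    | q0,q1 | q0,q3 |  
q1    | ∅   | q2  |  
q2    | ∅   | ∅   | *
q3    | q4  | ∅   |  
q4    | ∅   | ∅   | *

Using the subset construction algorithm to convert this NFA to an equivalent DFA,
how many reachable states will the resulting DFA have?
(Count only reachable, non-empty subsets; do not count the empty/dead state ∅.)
Start subset: {q0}
{q0}: on 0 → {q0, q1}, on 1 → {q0, q3}
{q0, q1}: on 0 → {q0, q1}, on 1 → {q0, q2, q3}
{q0, q3}: on 0 → {q0, q1, q4}, on 1 → {q0, q3}
{q0, q2, q3}: on 0 → {q0, q1, q4}, on 1 → {q0, q3}
{q0, q1, q4}: on 0 → {q0, q1}, on 1 → {q0, q2, q3}
Reachable non-empty subsets: {q0}, {q0, q1}, {q0, q3}, {q0, q2, q3}, {q0, q1, q4} — 5 in total.

Final answer: 5 states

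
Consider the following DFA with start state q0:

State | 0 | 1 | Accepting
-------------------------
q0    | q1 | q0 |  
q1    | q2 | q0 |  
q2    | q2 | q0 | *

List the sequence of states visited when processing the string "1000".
q0 → q0 → q1 → q2 → q2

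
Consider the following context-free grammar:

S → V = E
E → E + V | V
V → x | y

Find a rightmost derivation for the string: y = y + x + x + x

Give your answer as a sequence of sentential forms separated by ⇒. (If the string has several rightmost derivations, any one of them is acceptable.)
Start with S.
Step 1: the rightmost non-terminal is S; apply S → V = E:  V = E
Step 2: the rightmost non-terminal is E; apply E → E + V:  V = E + V
Step 3: the rightmost non-terminal is V; apply V → x:  V = E + x
Step 4: the rightmost non-terminal is E; apply E → E + V:  V = E + V + x
Step 5: the rightmost non-terminal is V; apply V → x:  V = E + x + x
Step 6: the rightmost non-terminal is E; apply E → E + V:  V = E + V + x + x
Step 7: the rightmost non-terminal is V; apply V → x:  V = E + x + x + x
Step 8: the rightmost non-terminal is E; apply E → V:  V = V + x + x + x
Step 9: the rightmost non-terminal is V; apply V → y:  V = y + x + x + x
Step 10: the rightmost non-terminal is V; apply V → y:  y = y + x + x + x

Final answer: S ⇒ V = E ⇒ V = E + V ⇒ V = E + x ⇒ V = E + V + x ⇒ V = E + x + x ⇒ V = E + V + x + x ⇒ V = E + x + x + x ⇒ V = V + x + x + x ⇒ V = y + x + x + x ⇒ y = y + x + x + x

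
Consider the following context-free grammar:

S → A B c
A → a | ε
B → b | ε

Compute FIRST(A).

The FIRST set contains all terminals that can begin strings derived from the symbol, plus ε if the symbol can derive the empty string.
A → a contributes a; A → ε makes A nullable, contributing ε. FIRST(A) = {a, ε}.

Final answer: {a, ε}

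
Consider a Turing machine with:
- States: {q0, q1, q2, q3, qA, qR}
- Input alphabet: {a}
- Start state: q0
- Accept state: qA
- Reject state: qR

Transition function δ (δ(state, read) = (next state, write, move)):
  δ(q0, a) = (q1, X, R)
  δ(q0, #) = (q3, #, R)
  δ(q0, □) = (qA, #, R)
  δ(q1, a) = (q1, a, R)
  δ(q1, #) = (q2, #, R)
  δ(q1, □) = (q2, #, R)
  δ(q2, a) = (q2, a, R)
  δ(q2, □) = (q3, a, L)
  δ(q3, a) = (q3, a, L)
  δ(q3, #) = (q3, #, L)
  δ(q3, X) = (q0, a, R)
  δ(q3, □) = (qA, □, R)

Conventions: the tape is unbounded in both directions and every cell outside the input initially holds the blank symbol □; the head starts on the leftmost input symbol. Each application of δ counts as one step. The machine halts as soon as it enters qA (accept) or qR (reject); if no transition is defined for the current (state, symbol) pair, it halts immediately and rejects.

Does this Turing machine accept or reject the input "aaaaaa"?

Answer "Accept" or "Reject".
Trace (configuration after each step, as tape_left[state]tape_right with head position):
Step 0: [q0]aaaaaa (head at position 0)
Step 1: X[q1]aaaaa (head 1)
Step 2: Xa[q1]aaaa (head 2)
Step 3: Xaa[q1]aaa (head 3)
Step 4: Xaaa[q1]aa (head 4)
Step 5: Xaaaa[q1]a (head 5)
Step 6: Xaaaaa[q1]□ (head 6)
Step 7: Xaaaaa#[q2]□ (head 7)
Step 8: Xaaaaa[q3]#a (head 6)
Step 9: Xaaaa[q3]a#a (head 5)
Step 10: Xaaa[q3]aa#a (head 4)
Step 11: Xaa[q3]aaa#a (head 3)
Step 12: Xa[q3]aaaa#a (head 2)
Step 13: X[q3]aaaaa#a (head 1)
Step 14: [q3]Xaaaaa#a (head 0)
Step 15: a[q0]aaaaa#a (head 1)
Step 16: aX[q1]aaaa#a (head 2)
Step 17: aXa[q1]aaa#a (head 3)
Step 18: aXaa[q1]aa#a (head 4)
Step 19: aXaaa[q1]a#a (head 5)
Step 20: aXaaaa[q1]#a (head 6)
Step 21: aXaaaa#[q2]a (head 7)
Step 22: aXaaaa#a[q2]□ (head 8)
Step 23: aXaaaa#[q3]aa (head 7)
Step 24: aXaaaa[q3]#aa (head 6)
Step 25: aXaaa[q3]a#aa (head 5)
Step 26: aXaa[q3]aa#aa (head 4)
Step 27: aXa[q3]aaa#aa (head 3)
Step 28: aX[q3]aaaa#aa (head 2)
Step 29: a[q3]Xaaaa#aa (head 1)
Step 30: aa[q0]aaaa#aa (head 2)
Step 31: aaX[q1]aaa#aa (head 3)
Step 32: aaXa[q1]aa#aa (head 4)
Step 33: aaXaa[q1]a#aa (head 5)
Step 34: aaXaaa[q1]#aa (head 6)
Step 35: aaXaaa#[q2]aa (head 7)
Step 36: aaXaaa#a[q2]a (head 8)
Step 37: aaXaaa#aa[q2]□ (head 9)
Step 38: aaXaaa#a[q3]aa (head 8)
Step 39: aaXaaa#[q3]aaa (head 7)
Step 40: aaXaaa[q3]#aaa (head 6)
Step 41: aaXaa[q3]a#aaa (head 5)
Step 42: aaXa[q3]aa#aaa (head 4)
Step 43: aaX[q3]aaa#aaa (head 3)
Step 44: aa[q3]Xaaa#aaa (head 2)
Step 45: aaa[q0]aaa#aaa (head 3)
Step 46: aaaX[q1]aa#aaa (head 4)
Step 47: aaaXa[q1]a#aaa (head 5)
Step 48: aaaXaa[q1]#aaa (head 6)
Step 49: aaaXaa#[q2]aaa (head 7)
Step 50: aaaXaa#a[q2]aa (head 8)
Step 51: aaaXaa#aa[q2]a (head 9)
Step 52: aaaXaa#aaa[q2]□ (head 10)
Step 53: aaaXaa#aa[q3]aa (head 9)
Step 54: aaaXaa#a[q3]aaa (head 8)
Step 55: aaaXaa#[q3]aaaa (head 7)
Step 56: aaaXaa[q3]#aaaa (head 6)
Step 57: aaaXa[q3]a#aaaa (head 5)
Step 58: aaaX[q3]aa#aaaa (head 4)
Step 59: aaa[q3]Xaa#aaaa (head 3)
Step 60: aaaa[q0]aa#aaaa (head 4)
Step 61: aaaaX[q1]a#aaaa (head 5)
Step 62: aaaaXa[q1]#aaaa (head 6)
Step 63: aaaaXa#[q2]aaaa (head 7)
Step 64: aaaaXa#a[q2]aaa (head 8)
Step 65: aaaaXa#aa[q2]aa (head 9)
Step 66: aaaaXa#aaa[q2]a (head 10)
Step 67: aaaaXa#aaaa[q2]□ (head 11)
Step 68: aaaaXa#aaa[q3]aa (head 10)
Step 69: aaaaXa#aa[q3]aaa (head 9)
Step 70: aaaaXa#a[q3]aaaa (head 8)
Step 71: aaaaXa#[q3]aaaaa (head 7)
Step 72: aaaaXa[q3]#aaaaa (head 6)
Step 73: aaaaX[q3]a#aaaaa (head 5)
Step 74: aaaa[q3]Xa#aaaaa (head 4)
Step 75: aaaaa[q0]a#aaaaa (head 5)
Step 76: aaaaaX[q1]#aaaaa (head 6)
Step 77: aaaaaX#[q2]aaaaa (head 7)
Step 78: aaaaaX#a[q2]aaaa (head 8)
Step 79: aaaaaX#aa[q2]aaa (head 9)
Step 80: aaaaaX#aaa[q2]aa (head 10)
Step 81: aaaaaX#aaaa[q2]a (head 11)
Step 82: aaaaaX#aaaaa[q2]□ (head 12)
Step 83: aaaaaX#aaaa[q3]aa (head 11)
Step 84: aaaaaX#aaa[q3]aaa (head 10)
Step 85: aaaaaX#aa[q3]aaaa (head 9)
Step 86: aaaaaX#a[q3]aaaaa (head 8)
Step 87: aaaaaX#[q3]aaaaaa (head 7)
Step 88: aaaaaX[q3]#aaaaaa (head 6)
Step 89: aaaaa[q3]X#aaaaaa (head 5)
Step 90: aaaaaa[q0]#aaaaaa (head 6)
Step 91: aaaaaa#[q3]aaaaaa (head 7)
Step 92: aaaaaa[q3]#aaaaaa (head 6)
Step 93: aaaaa[q3]a#aaaaaa (head 5)
Step 94: aaaa[q3]aa#aaaaaa (head 4)
Step 95: aaa[q3]aaa#aaaaaa (head 3)
Step 96: aa[q3]aaaa#aaaaaa (head 2)
Step 97: a[q3]aaaaa#aaaaaa (head 1)
Step 98: [q3]aaaaaa#aaaaaa (head 0)
Step 99: [q3]□aaaaaa#aaaaaa (head -1)
Step 100: □[qA]aaaaaa#aaaaaa (head 0)
The machine is in qA, so it halts and accepts.

Final answer: Accept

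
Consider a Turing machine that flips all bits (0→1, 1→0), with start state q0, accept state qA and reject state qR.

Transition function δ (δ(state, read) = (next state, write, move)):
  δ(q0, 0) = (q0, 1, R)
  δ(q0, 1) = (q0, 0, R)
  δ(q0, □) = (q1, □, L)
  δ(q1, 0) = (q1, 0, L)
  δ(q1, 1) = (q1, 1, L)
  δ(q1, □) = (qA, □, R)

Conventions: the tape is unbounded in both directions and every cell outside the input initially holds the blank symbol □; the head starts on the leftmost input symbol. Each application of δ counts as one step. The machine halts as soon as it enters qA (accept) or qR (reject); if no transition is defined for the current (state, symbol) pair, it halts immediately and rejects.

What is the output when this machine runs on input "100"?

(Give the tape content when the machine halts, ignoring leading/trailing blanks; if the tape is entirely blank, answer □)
Step 0: [q0]100 (head at position 0)
Step 1: δ(q0, 1) = (q0, 0, R)  ⊢  0[q0]00 (head at position 1)
Step 2: δ(q0, 0) = (q0, 1, R)  ⊢  01[q0]0 (head at position 2)
Step 3: δ(q0, 0) = (q0, 1, R)  ⊢  011[q0]□ (head at position 3)
Step 4: δ(q0, □) = (q1, □, L)  ⊢  01[q1]1□ (head at position 2)
Step 5: δ(q1, 1) = (q1, 1, L)  ⊢  0[q1]11□ (head at position 1)
Step 6: δ(q1, 1) = (q1, 1, L)  ⊢  [q1]011□ (head at position 0)
Step 7: δ(q1, 0) = (q1, 0, L)  ⊢  [q1]□011□ (head at position -1)
Step 8: δ(q1, □) = (qA, □, R)  ⊢  □[qA]011□ (head at position 0)
The machine is in qA, so it halts and accepts.
Tape content when halted (ignoring surrounding blanks): 011

Final answer: Output: 011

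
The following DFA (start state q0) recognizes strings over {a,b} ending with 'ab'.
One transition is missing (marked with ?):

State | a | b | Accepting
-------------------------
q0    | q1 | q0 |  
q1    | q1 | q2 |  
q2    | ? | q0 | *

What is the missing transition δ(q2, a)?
q1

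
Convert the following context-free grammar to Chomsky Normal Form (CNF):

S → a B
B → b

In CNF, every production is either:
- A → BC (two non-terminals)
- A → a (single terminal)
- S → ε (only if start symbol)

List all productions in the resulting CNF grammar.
The grammar has no ε-productions or unit productions to eliminate.
S → a B has terminal a in a right-hand side of length ≥ 2: introduce T_a → a and use T_a in place of a.
B → b is already in CNF (single terminal) – keep it.
S → a B becomes S → T_a B.
Resulting CNF grammar (3 productions): T_a → a; B → b; S → T_a B

Final answer: T_a → a; B → b; S → T_a B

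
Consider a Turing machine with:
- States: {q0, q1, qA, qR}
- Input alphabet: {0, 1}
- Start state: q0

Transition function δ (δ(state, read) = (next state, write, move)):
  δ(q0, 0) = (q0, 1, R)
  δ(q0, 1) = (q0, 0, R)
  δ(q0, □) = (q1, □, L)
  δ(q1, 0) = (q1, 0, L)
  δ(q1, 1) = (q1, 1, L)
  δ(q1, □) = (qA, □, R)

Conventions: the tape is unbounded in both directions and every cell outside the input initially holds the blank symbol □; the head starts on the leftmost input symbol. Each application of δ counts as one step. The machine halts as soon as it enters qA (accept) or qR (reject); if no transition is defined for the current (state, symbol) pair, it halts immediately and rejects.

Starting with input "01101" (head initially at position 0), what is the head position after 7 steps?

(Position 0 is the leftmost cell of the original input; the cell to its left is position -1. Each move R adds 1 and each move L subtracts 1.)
Step 0: [q0]01101 (head at position 0)
Step 1: δ(q0, 0) = (q0, 1, R)  ⊢  1[q0]1101 (head at position 1)
Step 2: δ(q0, 1) = (q0, 0, R)  ⊢  10[q0]101 (head at position 2)
Step 3: δ(q0, 1) = (q0, 0, R)  ⊢  100[q0]01 (head at position 3)
Step 4: δ(q0, 0) = (q0, 1, R)  ⊢  1001[q0]1 (head at position 4)
Step 5: δ(q0, 1) = (q0, 0, R)  ⊢  10010[q0]□ (head at position 5)
Step 6: δ(q0, □) = (q1, □, L)  ⊢  1001[q1]0□ (head at position 4)
Step 7: δ(q1, 0) = (q1, 0, L)  ⊢  100[q1]10□ (head at position 3)
Head position after 7 steps: 3

Final answer: Position 3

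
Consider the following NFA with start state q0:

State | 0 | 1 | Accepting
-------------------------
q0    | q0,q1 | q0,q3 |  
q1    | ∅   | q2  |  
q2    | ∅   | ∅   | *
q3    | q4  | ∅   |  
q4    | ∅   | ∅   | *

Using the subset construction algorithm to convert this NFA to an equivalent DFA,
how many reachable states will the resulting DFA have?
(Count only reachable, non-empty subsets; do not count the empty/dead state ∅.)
Start subset: {q0}
{q0}: on 0 → {q0, q1}, on 1 → {q0, q3}
{q0, q1}: on 0 → {q0, q1}, on 1 → {q0, q2, q3}
{q0, q3}: on 0 → {q0, q1, q4}, on 1 → {q0, q3}
{q0, q2, q3}: on 0 → {q0, q1, q4}, on 1 → {q0, q3}
{q0, q1, q4}: on 0 → {q0, q1}, on 1 → {q0, q2, q3}
Reachable non-empty subsets: {q0}, {q0, q1}, {q0, q3}, {q0, q2, q3}, {q0, q1, q4} — 5 in total.

Final answer: 5 states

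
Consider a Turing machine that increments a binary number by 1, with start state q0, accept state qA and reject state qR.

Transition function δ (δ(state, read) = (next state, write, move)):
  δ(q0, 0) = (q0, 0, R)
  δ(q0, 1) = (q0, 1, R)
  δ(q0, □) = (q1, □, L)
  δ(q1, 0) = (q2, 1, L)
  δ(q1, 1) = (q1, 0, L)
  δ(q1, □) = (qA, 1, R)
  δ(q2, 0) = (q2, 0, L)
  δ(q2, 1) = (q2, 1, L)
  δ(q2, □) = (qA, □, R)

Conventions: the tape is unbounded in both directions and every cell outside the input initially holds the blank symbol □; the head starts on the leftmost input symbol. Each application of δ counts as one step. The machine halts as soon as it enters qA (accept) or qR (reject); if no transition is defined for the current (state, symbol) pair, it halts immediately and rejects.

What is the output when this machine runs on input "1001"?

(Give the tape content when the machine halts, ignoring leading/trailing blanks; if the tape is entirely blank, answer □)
Step 0: [q0]1001 (head at position 0)
Step 1: δ(q0, 1) = (q0, 1, R)  ⊢  1[q0]001 (head at position 1)
Step 2: δ(q0, 0) = (q0, 0, R)  ⊢  10[q0]01 (head at position 2)
Step 3: δ(q0, 0) = (q0, 0, R)  ⊢  100[q0]1 (head at position 3)
Step 4: δ(q0, 1) = (q0, 1, R)  ⊢  1001[q0]□ (head at position 4)
Step 5: δ(q0, □) = (q1, □, L)  ⊢  100[q1]1□ (head at position 3)
Step 6: δ(q1, 1) = (q1, 0, L)  ⊢  10[q1]00□ (head at position 2)
Step 7: δ(q1, 0) = (q2, 1, L)  ⊢  1[q2]010□ (head at position 1)
Step 8: δ(q2, 0) = (q2, 0, L)  ⊢  [q2]1010□ (head at position 0)
Step 9: δ(q2, 1) = (q2, 1, L)  ⊢  [q2]□1010□ (head at position -1)
Step 10: δ(q2, □) = (qA, □, R)  ⊢  □[qA]1010□ (head at position 0)
The machine is in qA, so it halts and accepts.
Tape content when halted (ignoring surrounding blanks): 1010

Final answer: Output: 1010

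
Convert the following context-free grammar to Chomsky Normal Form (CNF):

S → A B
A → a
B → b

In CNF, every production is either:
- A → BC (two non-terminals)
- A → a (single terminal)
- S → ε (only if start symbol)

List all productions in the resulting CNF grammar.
The grammar has no ε-productions or unit productions to eliminate.
S → A B is already in CNF (two non-terminals) – keep it.
A → a is already in CNF (single terminal) – keep it.
B → b is already in CNF (single terminal) – keep it.
Resulting CNF grammar (3 productions): A → a; B → b; S → A B

Final answer: A → a; B → b; S → A B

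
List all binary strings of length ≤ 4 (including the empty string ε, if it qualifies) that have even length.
Checking every binary string of length 0 to 4:
  Length 0: accepted: ε | rejected: (none)
  Length 1: accepted: (none) | rejected: 0, 1
  Length 2: accepted: 00, 01, 10, 11 | rejected: (none)
  Length 3: accepted: (none) | rejected: 000, 001, 010, 011, 100, 101, 110, 111
  Length 4: accepted: 0000, 0001, 0010, 0011, 0100, 0101, 0110, 0111, 1000, 1001, 1010, 1011, 1100, 1101, 1110, 1111 | rejected: (none)
Total: 21 string(s).

Final answer: ε, 00, 01, 10, 11, 0000, 0001, 0010, 0011, 0100, 0101, 0110, 0111, 1000, 1001, 1010, 1011, 1100, 1101, 1110, 1111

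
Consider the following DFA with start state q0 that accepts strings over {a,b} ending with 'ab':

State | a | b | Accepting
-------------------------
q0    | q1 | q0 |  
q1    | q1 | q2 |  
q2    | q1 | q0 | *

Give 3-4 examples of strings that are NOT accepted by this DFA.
Any strings that end in a non-accepting state work; for example:
"aa": q0 → q1 → q1; q1 is not accepting → rejected
"baa": q0 → q0 → q1 → q1; q1 is not accepting → rejected
"abaa": q0 → q1 → q2 → q1 → q1; q1 is not accepting → rejected
"bbbb": q0 → q0 → q0 → q0 → q0; q0 is not accepting → rejected

Final answer: "aa", "baa", "abaa", "bbbb"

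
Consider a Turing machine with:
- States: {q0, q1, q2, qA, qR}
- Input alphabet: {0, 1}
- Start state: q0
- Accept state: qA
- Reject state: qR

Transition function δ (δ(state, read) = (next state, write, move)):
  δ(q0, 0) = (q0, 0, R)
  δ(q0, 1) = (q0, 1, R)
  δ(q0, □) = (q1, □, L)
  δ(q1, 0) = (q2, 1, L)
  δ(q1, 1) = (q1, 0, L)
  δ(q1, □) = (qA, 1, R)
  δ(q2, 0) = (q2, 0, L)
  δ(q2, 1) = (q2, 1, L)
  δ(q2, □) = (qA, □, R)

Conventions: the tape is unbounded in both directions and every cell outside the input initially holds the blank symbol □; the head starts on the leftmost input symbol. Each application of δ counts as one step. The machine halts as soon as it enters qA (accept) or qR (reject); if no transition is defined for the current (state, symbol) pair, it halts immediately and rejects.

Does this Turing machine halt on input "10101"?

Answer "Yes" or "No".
Step 0: [q0]10101 (head at position 0)
Step 1: δ(q0, 1) = (q0, 1, R)  ⊢  1[q0]0101 (head at position 1)
Step 2: δ(q0, 0) = (q0, 0, R)  ⊢  10[q0]101 (head at position 2)
Step 3: δ(q0, 1) = (q0, 1, R)  ⊢  101[q0]01 (head at position 3)
Step 4: δ(q0, 0) = (q0, 0, R)  ⊢  1010[q0]1 (head at position 4)
Step 5: δ(q0, 1) = (q0, 1, R)  ⊢  10101[q0]□ (head at position 5)
Step 6: δ(q0, □) = (q1, □, L)  ⊢  1010[q1]1□ (head at position 4)
Step 7: δ(q1, 1) = (q1, 0, L)  ⊢  101[q1]00□ (head at position 3)
Step 8: δ(q1, 0) = (q2, 1, L)  ⊢  10[q2]110□ (head at position 2)
Step 9: δ(q2, 1) = (q2, 1, L)  ⊢  1[q2]0110□ (head at position 1)
Step 10: δ(q2, 0) = (q2, 0, L)  ⊢  [q2]10110□ (head at position 0)
Step 11: δ(q2, 1) = (q2, 1, L)  ⊢  [q2]□10110□ (head at position -1)
Step 12: δ(q2, □) = (qA, □, R)  ⊢  □[qA]10110□ (head at position 0)
The machine is in qA, so it halts and accepts.
It halts after 12 steps.

Final answer: Yes - halts after 12 steps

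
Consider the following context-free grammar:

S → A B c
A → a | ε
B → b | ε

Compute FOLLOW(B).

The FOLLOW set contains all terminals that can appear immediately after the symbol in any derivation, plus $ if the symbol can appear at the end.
B occurs in S → A B c, immediately followed by the terminal c. So FOLLOW(B) = {c}.

Final answer: {c}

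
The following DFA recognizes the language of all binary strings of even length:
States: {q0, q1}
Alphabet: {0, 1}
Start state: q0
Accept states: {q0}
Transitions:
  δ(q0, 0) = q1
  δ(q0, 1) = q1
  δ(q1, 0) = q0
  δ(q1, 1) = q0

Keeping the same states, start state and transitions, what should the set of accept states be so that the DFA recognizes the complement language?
The DFA is complete (every state has a transition on every symbol), so the complement
is recognized by the same DFA with accepting and non-accepting states swapped.
Original accept states: {q0}
Complement accept states = All states - Original accept states
= {q0, q1} - {q0}
= {q1}
Complement language: strings of ODD length

Final answer: {q1}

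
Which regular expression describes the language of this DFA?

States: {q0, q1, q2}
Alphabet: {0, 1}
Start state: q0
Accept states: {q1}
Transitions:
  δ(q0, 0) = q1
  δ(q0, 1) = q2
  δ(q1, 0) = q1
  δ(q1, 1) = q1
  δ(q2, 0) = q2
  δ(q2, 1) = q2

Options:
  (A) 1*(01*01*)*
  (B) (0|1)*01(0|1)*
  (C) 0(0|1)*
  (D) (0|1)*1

Testing sample strings against the DFA:
  '110' -> rejected
  '010' -> accepted
  '1001' -> rejected
  '1100' -> rejected
Checking each option for a counterexample:
  (A) 1*(01*01*)*: ε is rejected by the DFA but matches the regex → eliminated
  (B) (0|1)*01(0|1)*: '0' is accepted by the DFA but does not match the regex → eliminated
  (C) 0(0|1)*: agrees with the DFA on all strings of length ≤ 4
  (D) (0|1)*1: '0' is accepted by the DFA but does not match the regex → eliminated
Only (C) 0(0|1)* is consistent with the DFA.

Final answer: (C) 0(0|1)*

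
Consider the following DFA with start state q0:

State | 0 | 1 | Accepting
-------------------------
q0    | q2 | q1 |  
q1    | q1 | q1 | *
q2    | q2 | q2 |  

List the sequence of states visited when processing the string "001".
q0 → q2 → q2 → q2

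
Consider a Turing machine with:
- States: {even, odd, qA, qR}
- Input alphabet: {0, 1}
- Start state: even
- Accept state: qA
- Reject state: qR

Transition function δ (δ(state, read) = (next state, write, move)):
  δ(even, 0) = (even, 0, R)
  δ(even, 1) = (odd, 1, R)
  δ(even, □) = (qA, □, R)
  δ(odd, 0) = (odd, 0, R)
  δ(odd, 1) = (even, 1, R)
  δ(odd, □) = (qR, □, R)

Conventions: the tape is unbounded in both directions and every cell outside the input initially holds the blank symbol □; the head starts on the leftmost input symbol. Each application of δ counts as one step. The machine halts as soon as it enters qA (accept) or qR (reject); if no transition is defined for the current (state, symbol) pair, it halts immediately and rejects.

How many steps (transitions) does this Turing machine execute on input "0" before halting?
Step 0: [even]0 (head at position 0)
Step 1: δ(even, 0) = (even, 0, R)  ⊢  0[even]□ (head at position 1)
Step 2: δ(even, □) = (qA, □, R)  ⊢  0□[qA]□ (head at position 2)
The machine is in qA, so it halts and accepts.
Number of transitions executed: 2.

Final answer: 2 steps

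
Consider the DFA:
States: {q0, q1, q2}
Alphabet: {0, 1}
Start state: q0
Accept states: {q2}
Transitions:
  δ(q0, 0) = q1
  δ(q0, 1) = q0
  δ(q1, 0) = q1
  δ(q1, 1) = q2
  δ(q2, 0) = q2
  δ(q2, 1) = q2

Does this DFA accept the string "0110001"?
Processing string "0110001":
  q0 --0--> q1
  q1 --1--> q2
  q2 --1--> q2
  q2 --0--> q2
  q2 --0--> q2
  q2 --0--> q2
  q2 --1--> q2
Final state: q2
Accept states: {q2}
q2 is an accept state, so the string is accepted.

Final answer: Yes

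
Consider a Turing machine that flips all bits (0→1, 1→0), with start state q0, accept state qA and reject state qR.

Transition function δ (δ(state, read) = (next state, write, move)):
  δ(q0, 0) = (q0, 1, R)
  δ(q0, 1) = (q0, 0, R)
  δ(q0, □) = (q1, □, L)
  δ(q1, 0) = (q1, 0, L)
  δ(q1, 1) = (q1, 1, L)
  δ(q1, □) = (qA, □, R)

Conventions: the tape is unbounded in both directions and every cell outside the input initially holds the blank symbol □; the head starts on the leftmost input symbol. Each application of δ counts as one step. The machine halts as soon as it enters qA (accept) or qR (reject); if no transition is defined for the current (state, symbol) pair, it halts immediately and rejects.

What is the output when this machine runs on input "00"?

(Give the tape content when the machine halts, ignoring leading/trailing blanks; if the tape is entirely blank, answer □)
Step 0: [q0]00 (head at position 0)
Step 1: δ(q0, 0) = (q0, 1, R)  ⊢  1[q0]0 (head at position 1)
Step 2: δ(q0, 0) = (q0, 1, R)  ⊢  11[q0]□ (head at position 2)
Step 3: δ(q0, □) = (q1, □, L)  ⊢  1[q1]1□ (head at position 1)
Step 4: δ(q1, 1) = (q1, 1, L)  ⊢  [q1]11□ (head at position 0)
Step 5: δ(q1, 1) = (q1, 1, L)  ⊢  [q1]□11□ (head at position -1)
Step 6: δ(q1, □) = (qA, □, R)  ⊢  □[qA]11□ (head at position 0)
The machine is in qA, so it halts and accepts.
Tape content when halted (ignoring surrounding blanks): 11

Final answer: Output: 11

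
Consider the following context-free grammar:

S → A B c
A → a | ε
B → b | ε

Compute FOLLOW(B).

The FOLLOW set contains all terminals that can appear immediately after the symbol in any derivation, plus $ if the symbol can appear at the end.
B occurs in S → A B c, immediately followed by the terminal c. So FOLLOW(B) = {c}.

Final answer: {c}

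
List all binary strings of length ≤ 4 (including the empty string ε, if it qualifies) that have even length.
Checking every binary string of length 0 to 4:
  Length 0: accepted: ε | rejected: (none)
  Length 1: accepted: (none) | rejected: 0, 1
  Length 2: accepted: 00, 01, 10, 11 | rejected: (none)
  Length 3: accepted: (none) | rejected: 000, 001, 010, 011, 100, 101, 110, 111
  Length 4: accepted: 0000, 0001, 0010, 0011, 0100, 0101, 0110, 0111, 1000, 1001, 1010, 1011, 1100, 1101, 1110, 1111 | rejected: (none)
Total: 21 string(s).

Final answer: ε, 00, 01, 10, 11, 0000, 0001, 0010, 0011, 0100, 0101, 0110, 0111, 1000, 1001, 1010, 1011, 1100, 1101, 1110, 1111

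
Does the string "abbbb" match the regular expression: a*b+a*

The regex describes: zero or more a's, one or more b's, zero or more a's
Yes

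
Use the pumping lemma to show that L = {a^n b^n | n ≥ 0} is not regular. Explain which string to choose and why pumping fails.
Language: L = {a^n b^n | n ≥ 0} (equal numbers of a's followed by b's)
Step 1: Assume for contradiction that L is regular, with pumping length p.
Step 2: Choose s = a^p b^p. Then s ∈ L (it has p a's followed by p b's) and |s| ≥ p.
Step 3: Consider any decomposition s = xyz with |xy| ≤ p and |y| > 0. Since |xy| ≤ p and the first p symbols of s are all a's, y = a^k for some k with 1 ≤ k ≤ p.
Step 4: Pumping up (i = 2): xy²z = a^(p+k) b^p, which has more a's than b's, so xy²z ∉ L.
This contradicts the pumping lemma, so L is not regular.

Final answer: Choose s = a^p b^p. Since |xy| ≤ p, y = a^k with k ≥ 1. Then xy²z = a^(p+k) b^p ∉ L.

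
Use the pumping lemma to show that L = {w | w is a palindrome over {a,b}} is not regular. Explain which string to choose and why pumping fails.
Language: L = {w | w is a palindrome over {a,b}} (strings that read the same forwards and backwards)
Step 1: Assume for contradiction that L is regular, with pumping length p.
Step 2: Choose s = a^p b a^p. Then s ∈ L (it reads the same forwards and backwards) and |s| ≥ p.
Step 3: Consider any decomposition s = xyz with |xy| ≤ p and |y| > 0. Since |xy| ≤ p and the first p symbols of s are all a's, y = a^k for some k with 1 ≤ k ≤ p.
Step 4: Pumping up (i = 2): xy²z = a^(p+k) b a^p. Its reverse is a^p b a^(p+k) ≠ a^(p+k) b a^p (the single b is no longer in the middle), so xy²z is not a palindrome and xy²z ∉ L.
This contradicts the pumping lemma, so L is not regular.

Final answer: Choose s = a^p b a^p. Since |xy| ≤ p, y = a^k with k ≥ 1. Then xy²z = a^(p+k) b a^p is not a palindrome, so ∉ L.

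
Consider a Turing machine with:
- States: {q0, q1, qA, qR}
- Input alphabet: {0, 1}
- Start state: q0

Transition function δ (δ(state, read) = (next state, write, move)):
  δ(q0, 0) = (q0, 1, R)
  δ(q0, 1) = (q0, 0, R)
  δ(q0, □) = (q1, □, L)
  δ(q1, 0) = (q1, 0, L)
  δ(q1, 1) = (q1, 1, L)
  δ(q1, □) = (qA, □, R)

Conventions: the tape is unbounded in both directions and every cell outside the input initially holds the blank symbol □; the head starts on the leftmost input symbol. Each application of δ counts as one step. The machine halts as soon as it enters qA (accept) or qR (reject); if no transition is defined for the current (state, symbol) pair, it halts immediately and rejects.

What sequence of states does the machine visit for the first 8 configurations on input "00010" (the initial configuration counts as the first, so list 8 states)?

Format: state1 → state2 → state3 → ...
Step 0: [q0]00010 (head at position 0)
Step 1: δ(q0, 0) = (q0, 1, R)  ⊢  1[q0]0010 (head at position 1)
Step 2: δ(q0, 0) = (q0, 1, R)  ⊢  11[q0]010 (head at position 2)
Step 3: δ(q0, 0) = (q0, 1, R)  ⊢  111[q0]10 (head at position 3)
Step 4: δ(q0, 1) = (q0, 0, R)  ⊢  1110[q0]0 (head at position 4)
Step 5: δ(q0, 0) = (q0, 1, R)  ⊢  11101[q0]□ (head at position 5)
Step 6: δ(q0, □) = (q1, □, L)  ⊢  1110[q1]1□ (head at position 4)
Step 7: δ(q1, 1) = (q1, 1, L)  ⊢  111[q1]01□ (head at position 3)
Reading off the states of these 8 configurations: q0 → q0 → q0 → q0 → q0 → q0 → q1 → q1

Final answer: q0 → q0 → q0 → q0 → q0 → q0 → q1 → q1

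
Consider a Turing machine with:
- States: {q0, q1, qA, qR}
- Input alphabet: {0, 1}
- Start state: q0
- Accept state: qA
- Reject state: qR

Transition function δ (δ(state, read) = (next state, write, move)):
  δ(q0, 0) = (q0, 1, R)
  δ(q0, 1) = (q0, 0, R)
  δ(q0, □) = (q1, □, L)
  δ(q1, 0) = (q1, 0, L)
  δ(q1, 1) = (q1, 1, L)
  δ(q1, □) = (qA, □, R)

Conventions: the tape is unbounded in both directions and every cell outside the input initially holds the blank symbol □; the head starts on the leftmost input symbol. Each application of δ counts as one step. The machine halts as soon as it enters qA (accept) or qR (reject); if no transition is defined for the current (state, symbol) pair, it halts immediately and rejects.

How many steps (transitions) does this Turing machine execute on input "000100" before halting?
Step 0: [q0]000100 (head at position 0)
Step 1: δ(q0, 0) = (q0, 1, R)  ⊢  1[q0]00100 (head at position 1)
Step 2: δ(q0, 0) = (q0, 1, R)  ⊢  11[q0]0100 (head at position 2)
Step 3: δ(q0, 0) = (q0, 1, R)  ⊢  111[q0]100 (head at position 3)
Step 4: δ(q0, 1) = (q0, 0, R)  ⊢  1110[q0]00 (head at position 4)
Step 5: δ(q0, 0) = (q0, 1, R)  ⊢  11101[q0]0 (head at position 5)
Step 6: δ(q0, 0) = (q0, 1, R)  ⊢  111011[q0]□ (head at position 6)
Step 7: δ(q0, □) = (q1, □, L)  ⊢  11101[q1]1□ (head at position 5)
Step 8: δ(q1, 1) = (q1, 1, L)  ⊢  1110[q1]11□ (head at position 4)
Step 9: δ(q1, 1) = (q1, 1, L)  ⊢  111[q1]011□ (head at position 3)
Step 10: δ(q1, 0) = (q1, 0, L)  ⊢  11[q1]1011□ (head at position 2)
Step 11: δ(q1, 1) = (q1, 1, L)  ⊢  1[q1]11011□ (head at position 1)
Step 12: δ(q1, 1) = (q1, 1, L)  ⊢  [q1]111011□ (head at position 0)
Step 13: δ(q1, 1) = (q1, 1, L)  ⊢  [q1]□111011□ (head at position -1)
Step 14: δ(q1, □) = (qA, □, R)  ⊢  □[qA]111011□ (head at position 0)
The machine is in qA, so it halts and accepts.
Number of transitions executed: 14.

Final answer: 14 steps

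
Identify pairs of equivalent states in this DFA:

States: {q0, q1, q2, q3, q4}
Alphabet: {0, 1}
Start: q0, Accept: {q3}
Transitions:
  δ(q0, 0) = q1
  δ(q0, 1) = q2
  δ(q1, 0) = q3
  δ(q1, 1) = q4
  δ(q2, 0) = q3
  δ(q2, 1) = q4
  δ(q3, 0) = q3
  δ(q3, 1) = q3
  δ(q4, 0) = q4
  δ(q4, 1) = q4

Using the table-filling algorithm:
Round 0 – mark pairs where exactly one state is accepting: (q0,q3), (q1,q3), (q2,q3), (q3,q4)
Round 1 – newly marked: (q0,q1) [on 0: q1 vs q3, already marked]; (q0,q2) [on 0: q1 vs q3, already marked]; (q1,q4) [on 0: q3 vs q4, already marked]; (q2,q4) [on 0: q3 vs q4, already marked]
Round 2 – newly marked: (q0,q4) [on 0: q1 vs q4, already marked]
No further pairs can be marked.
(q1, q2) unmarked: δ(q1,0)=q3, δ(q2,0)=q3; δ(q1,1)=q4, δ(q2,1)=q4 → equivalent
Equivalent pairs: (q1, q2)

Final answer: Equivalent pairs: (q1, q2)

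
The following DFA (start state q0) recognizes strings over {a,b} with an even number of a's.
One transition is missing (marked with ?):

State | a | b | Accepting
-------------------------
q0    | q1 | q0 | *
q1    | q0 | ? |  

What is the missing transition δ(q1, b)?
q1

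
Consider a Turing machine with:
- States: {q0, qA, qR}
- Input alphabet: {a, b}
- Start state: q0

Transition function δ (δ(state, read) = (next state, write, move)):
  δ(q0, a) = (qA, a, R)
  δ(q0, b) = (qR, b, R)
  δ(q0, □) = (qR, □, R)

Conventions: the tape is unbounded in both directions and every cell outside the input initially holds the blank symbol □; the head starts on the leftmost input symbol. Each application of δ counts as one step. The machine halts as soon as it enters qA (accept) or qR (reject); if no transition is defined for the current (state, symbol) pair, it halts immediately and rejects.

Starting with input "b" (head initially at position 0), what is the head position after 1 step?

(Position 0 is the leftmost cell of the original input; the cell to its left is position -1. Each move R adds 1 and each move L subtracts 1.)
Step 0: [q0]b (head at position 0)
Step 1: δ(q0, b) = (qR, b, R)  ⊢  b[qR]□ (head at position 1)
Head position after 1 step: 1

Final answer: Position 1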